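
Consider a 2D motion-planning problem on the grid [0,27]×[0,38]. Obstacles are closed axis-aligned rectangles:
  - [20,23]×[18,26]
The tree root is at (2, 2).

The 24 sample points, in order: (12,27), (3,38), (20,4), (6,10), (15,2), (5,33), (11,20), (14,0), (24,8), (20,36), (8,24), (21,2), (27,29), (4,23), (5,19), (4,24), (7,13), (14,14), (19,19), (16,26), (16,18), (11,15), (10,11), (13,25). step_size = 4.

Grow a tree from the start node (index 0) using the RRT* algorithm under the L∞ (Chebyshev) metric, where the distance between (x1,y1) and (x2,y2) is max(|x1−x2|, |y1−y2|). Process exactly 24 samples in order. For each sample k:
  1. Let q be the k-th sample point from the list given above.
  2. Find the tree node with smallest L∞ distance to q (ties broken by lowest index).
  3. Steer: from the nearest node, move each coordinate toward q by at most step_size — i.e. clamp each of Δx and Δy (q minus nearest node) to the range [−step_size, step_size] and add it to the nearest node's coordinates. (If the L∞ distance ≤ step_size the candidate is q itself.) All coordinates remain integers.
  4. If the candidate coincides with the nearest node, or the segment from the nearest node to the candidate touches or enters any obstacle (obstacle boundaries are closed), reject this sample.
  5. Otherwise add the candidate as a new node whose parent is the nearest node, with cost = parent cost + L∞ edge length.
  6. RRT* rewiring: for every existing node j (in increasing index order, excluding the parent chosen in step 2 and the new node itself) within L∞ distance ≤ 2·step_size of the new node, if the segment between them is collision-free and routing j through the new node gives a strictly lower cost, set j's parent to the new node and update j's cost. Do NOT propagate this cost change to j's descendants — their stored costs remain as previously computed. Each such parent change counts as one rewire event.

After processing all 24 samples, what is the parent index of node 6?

1. q=(12,27) nearest=0 d=25 new=(6,6) → add node 1 parent=0 cost=4
2. q=(3,38) nearest=1 d=32 new=(3,10) → add node 2 parent=1 cost=8
3. q=(20,4) nearest=1 d=14 new=(10,4) → add node 3 parent=1 cost=8
4. q=(6,10) nearest=2 d=3 new=(6,10) → add node 4 parent=2 cost=11
5. q=(15,2) nearest=3 d=5 new=(14,2) → add node 5 parent=3 cost=12
6. q=(5,33) nearest=2 d=23 new=(5,14) → add node 6 parent=2 cost=12
7. q=(11,20) nearest=6 d=6 new=(9,18) → add node 7 parent=6 cost=16
8. q=(14,0) nearest=5 d=2 new=(14,0) → add node 8 parent=5 cost=14
9. q=(24,8) nearest=5 d=10 new=(18,6) → add node 9 parent=5 cost=16
10. q=(20,36) nearest=7 d=18 new=(13,22) → add node 10 parent=7 cost=20
11. q=(8,24) nearest=10 d=5 new=(9,24) → add node 11 parent=10 cost=24
12. q=(21,2) nearest=9 d=4 new=(21,2) → add node 12 parent=9 cost=20
13. q=(27,29) nearest=10 d=14 new=(17,26) → add node 13 parent=10 cost=24
14. q=(4,23) nearest=7 d=5 new=(5,22) → add node 14 parent=7 cost=20
15. q=(5,19) nearest=14 d=3 new=(5,19) → add node 15 parent=14 cost=23
16. q=(4,24) nearest=14 d=2 new=(4,24) → add node 16 parent=14 cost=22
17. q=(7,13) nearest=6 d=2 new=(7,13) → add node 17 parent=6 cost=14; rewire 15→17 (20<23)
18. q=(14,14) nearest=7 d=5 new=(13,14) → add node 18 parent=7 cost=20
19. q=(19,19) nearest=10 d=6 new=(17,19) → add node 19 parent=10 cost=24
20. q=(16,26) nearest=13 d=1 new=(16,26) → add node 20 parent=13 cost=25
21. q=(16,18) nearest=19 d=1 new=(16,18) → add node 21 parent=19 cost=25
22. q=(11,15) nearest=18 d=2 new=(11,15) → add node 22 parent=18 cost=22
23. q=(10,11) nearest=17 d=3 new=(10,11) → add node 23 parent=17 cost=17; rewire 21→23 (24<25); rewire 22→23 (21<22)
24. q=(13,25) nearest=10 d=3 new=(13,25) → add node 24 parent=10 cost=23

Parent of node 6: 2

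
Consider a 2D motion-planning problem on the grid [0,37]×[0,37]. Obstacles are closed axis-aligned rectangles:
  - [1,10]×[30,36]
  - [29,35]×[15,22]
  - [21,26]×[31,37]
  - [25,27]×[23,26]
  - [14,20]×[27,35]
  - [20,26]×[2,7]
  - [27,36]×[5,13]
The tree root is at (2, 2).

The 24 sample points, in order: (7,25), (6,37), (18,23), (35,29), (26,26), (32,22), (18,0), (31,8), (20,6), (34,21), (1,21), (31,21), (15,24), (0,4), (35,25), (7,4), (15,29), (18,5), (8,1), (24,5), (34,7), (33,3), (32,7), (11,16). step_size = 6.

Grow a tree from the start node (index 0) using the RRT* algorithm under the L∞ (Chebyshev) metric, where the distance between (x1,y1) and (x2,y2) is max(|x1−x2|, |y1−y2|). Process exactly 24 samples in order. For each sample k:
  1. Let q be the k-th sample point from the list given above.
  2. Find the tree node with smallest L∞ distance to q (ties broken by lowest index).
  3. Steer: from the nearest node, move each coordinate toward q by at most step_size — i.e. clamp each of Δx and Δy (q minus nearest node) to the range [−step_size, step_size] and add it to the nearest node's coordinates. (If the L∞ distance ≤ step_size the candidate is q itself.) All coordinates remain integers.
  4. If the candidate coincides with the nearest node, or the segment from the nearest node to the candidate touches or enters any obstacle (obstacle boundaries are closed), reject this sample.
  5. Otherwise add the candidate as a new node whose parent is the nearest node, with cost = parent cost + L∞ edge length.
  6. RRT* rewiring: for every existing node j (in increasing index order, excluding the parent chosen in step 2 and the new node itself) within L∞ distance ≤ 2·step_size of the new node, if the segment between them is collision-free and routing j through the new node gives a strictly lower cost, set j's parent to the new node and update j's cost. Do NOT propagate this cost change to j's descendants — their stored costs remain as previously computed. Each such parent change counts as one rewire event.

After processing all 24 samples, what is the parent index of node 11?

Parent of node 11: 0

1. q=(7,25) nearest=0 d=23 new=(7,8) → add node 1 parent=0 cost=6
2. q=(6,37) nearest=1 d=29 new=(6,14) → add node 2 parent=1 cost=12
3. q=(18,23) nearest=2 d=12 new=(12,20) → add node 3 parent=2 cost=18
4. q=(35,29) nearest=3 d=23 new=(18,26) → add node 4 parent=3 cost=24
5. q=(26,26) nearest=4 d=8 new=(24,26) → add node 5 parent=4 cost=30
6. q=(32,22) nearest=5 d=8 new=(30,22) → blocked by [29,35]×[15,22], reject
7. q=(18,0) nearest=1 d=11 new=(13,2) → add node 6 parent=1 cost=12
8. q=(31,8) nearest=4 d=18 new=(24,20) → add node 7 parent=4 cost=30
9. q=(20,6) nearest=6 d=7 new=(19,6) → add node 8 parent=6 cost=18
10. q=(34,21) nearest=5 d=10 new=(30,21) → blocked by [29,35]×[15,22], reject
11. q=(1,21) nearest=2 d=7 new=(1,20) → add node 9 parent=2 cost=18
12. q=(31,21) nearest=5 d=7 new=(30,21) → blocked by [29,35]×[15,22], reject
13. q=(15,24) nearest=4 d=3 new=(15,24) → add node 10 parent=4 cost=27
14. q=(0,4) nearest=0 d=2 new=(0,4) → add node 11 parent=0 cost=2
15. q=(35,25) nearest=5 d=11 new=(30,25) → blocked by [25,27]×[23,26], reject
16. q=(7,4) nearest=1 d=4 new=(7,4) → add node 12 parent=1 cost=10
17. q=(15,29) nearest=4 d=3 new=(15,29) → blocked by [14,20]×[27,35], reject
18. q=(18,5) nearest=8 d=1 new=(18,5) → add node 13 parent=8 cost=19
19. q=(8,1) nearest=12 d=3 new=(8,1) → add node 14 parent=12 cost=13
20. q=(24,5) nearest=8 d=5 new=(24,5) → blocked by [20,26]×[2,7], reject
21. q=(34,7) nearest=7 d=13 new=(30,14) → blocked by [29,35]×[15,22], reject
22. q=(33,3) nearest=8 d=14 new=(25,3) → blocked by [20,26]×[2,7], reject
23. q=(32,7) nearest=7 d=13 new=(30,14) → blocked by [29,35]×[15,22], reject
24. q=(11,16) nearest=3 d=4 new=(11,16) → add node 15 parent=3 cost=22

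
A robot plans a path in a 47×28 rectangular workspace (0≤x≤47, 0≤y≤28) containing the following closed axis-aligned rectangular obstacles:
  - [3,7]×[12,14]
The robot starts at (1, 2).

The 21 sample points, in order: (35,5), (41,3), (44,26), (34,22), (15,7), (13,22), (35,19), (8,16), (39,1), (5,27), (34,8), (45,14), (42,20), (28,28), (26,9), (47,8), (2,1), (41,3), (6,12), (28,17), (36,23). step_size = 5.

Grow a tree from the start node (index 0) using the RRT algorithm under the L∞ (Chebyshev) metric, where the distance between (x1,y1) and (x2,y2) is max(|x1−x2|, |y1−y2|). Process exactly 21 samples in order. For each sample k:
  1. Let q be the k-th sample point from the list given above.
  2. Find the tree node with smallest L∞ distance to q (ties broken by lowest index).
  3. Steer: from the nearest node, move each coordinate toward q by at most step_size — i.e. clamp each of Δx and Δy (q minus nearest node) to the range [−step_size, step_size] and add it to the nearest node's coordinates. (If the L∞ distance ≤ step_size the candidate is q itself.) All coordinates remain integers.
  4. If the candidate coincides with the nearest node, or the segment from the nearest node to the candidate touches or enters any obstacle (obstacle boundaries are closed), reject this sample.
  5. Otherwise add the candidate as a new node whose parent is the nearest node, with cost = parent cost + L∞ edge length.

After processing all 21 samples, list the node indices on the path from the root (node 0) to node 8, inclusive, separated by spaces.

1. q=(35,5) nearest=0 d=34 new=(6,5) → add node 1 parent=0 cost=5
2. q=(41,3) nearest=1 d=35 new=(11,3) → add node 2 parent=1 cost=10
3. q=(44,26) nearest=2 d=33 new=(16,8) → add node 3 parent=2 cost=15
4. q=(34,22) nearest=3 d=18 new=(21,13) → add node 4 parent=3 cost=20
5. q=(15,7) nearest=3 d=1 new=(15,7) → add node 5 parent=3 cost=16
6. q=(13,22) nearest=4 d=9 new=(16,18) → add node 6 parent=4 cost=25
7. q=(35,19) nearest=4 d=14 new=(26,18) → add node 7 parent=4 cost=25
8. q=(8,16) nearest=3 d=8 new=(11,13) → add node 8 parent=3 cost=20
9. q=(39,1) nearest=7 d=17 new=(31,13) → add node 9 parent=7 cost=30
10. q=(5,27) nearest=6 d=11 new=(11,23) → add node 10 parent=6 cost=30
11. q=(34,8) nearest=9 d=5 new=(34,8) → add node 11 parent=9 cost=35
12. q=(45,14) nearest=11 d=11 new=(39,13) → add node 12 parent=11 cost=40
13. q=(42,20) nearest=12 d=7 new=(42,18) → add node 13 parent=12 cost=45
14. q=(28,28) nearest=7 d=10 new=(28,23) → add node 14 parent=7 cost=30
15. q=(26,9) nearest=4 d=5 new=(26,9) → add node 15 parent=4 cost=25
16. q=(47,8) nearest=12 d=8 new=(44,8) → add node 16 parent=12 cost=45
17. q=(2,1) nearest=0 d=1 new=(2,1) → add node 17 parent=0 cost=1
18. q=(41,3) nearest=16 d=5 new=(41,3) → add node 18 parent=16 cost=50
19. q=(6,12) nearest=8 d=5 new=(6,12) → blocked by [3,7]×[12,14], reject
20. q=(28,17) nearest=7 d=2 new=(28,17) → add node 19 parent=7 cost=27
21. q=(36,23) nearest=13 d=6 new=(37,23) → add node 20 parent=13 cost=50

Path: 0 1 2 3 8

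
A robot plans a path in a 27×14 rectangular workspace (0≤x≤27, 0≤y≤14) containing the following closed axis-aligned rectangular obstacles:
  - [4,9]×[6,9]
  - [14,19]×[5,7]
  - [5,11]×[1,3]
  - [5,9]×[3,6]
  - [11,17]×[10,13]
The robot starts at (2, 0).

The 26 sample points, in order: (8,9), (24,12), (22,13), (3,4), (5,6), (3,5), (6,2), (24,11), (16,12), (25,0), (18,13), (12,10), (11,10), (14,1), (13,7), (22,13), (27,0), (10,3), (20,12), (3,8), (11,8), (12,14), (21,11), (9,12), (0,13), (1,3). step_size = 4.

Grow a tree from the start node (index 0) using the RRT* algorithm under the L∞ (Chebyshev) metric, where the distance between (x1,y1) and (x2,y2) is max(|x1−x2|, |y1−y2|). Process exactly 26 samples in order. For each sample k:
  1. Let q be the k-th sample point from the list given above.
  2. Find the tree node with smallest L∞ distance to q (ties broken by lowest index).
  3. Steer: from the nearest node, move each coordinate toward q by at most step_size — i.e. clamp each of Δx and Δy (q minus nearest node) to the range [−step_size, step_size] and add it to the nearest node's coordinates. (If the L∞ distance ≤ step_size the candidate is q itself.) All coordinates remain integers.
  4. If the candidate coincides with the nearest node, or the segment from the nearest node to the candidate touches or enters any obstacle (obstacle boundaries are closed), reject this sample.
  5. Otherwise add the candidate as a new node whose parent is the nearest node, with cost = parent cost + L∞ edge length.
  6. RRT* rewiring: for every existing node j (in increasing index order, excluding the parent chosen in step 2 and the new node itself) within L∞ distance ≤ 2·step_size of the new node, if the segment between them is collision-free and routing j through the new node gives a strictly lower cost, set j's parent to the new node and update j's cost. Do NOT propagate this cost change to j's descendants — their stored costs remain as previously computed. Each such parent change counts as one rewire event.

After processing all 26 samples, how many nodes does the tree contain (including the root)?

Node count: 6

1. q=(8,9) nearest=0 d=9 new=(6,4) → blocked by [5,11]×[1,3], reject
2. q=(24,12) nearest=0 d=22 new=(6,4) → blocked by [5,11]×[1,3], reject
3. q=(22,13) nearest=0 d=20 new=(6,4) → blocked by [5,11]×[1,3], reject
4. q=(3,4) nearest=0 d=4 new=(3,4) → add node 1 parent=0 cost=4
5. q=(5,6) nearest=1 d=2 new=(5,6) → blocked by [4,9]×[6,9], reject
6. q=(3,5) nearest=1 d=1 new=(3,5) → add node 2 parent=1 cost=5
7. q=(6,2) nearest=1 d=3 new=(6,2) → blocked by [5,11]×[1,3], reject
8. q=(24,11) nearest=1 d=21 new=(7,8) → blocked by [4,9]×[6,9], reject
9. q=(16,12) nearest=1 d=13 new=(7,8) → blocked by [4,9]×[6,9], reject
10. q=(25,0) nearest=1 d=22 new=(7,0) → blocked by [5,11]×[1,3], reject
11. q=(18,13) nearest=1 d=15 new=(7,8) → blocked by [4,9]×[6,9], reject
12. q=(12,10) nearest=1 d=9 new=(7,8) → blocked by [4,9]×[6,9], reject
13. q=(11,10) nearest=1 d=8 new=(7,8) → blocked by [4,9]×[6,9], reject
14. q=(14,1) nearest=1 d=11 new=(7,1) → blocked by [5,11]×[1,3], reject
15. q=(13,7) nearest=1 d=10 new=(7,7) → blocked by [4,9]×[6,9], reject
16. q=(22,13) nearest=1 d=19 new=(7,8) → blocked by [4,9]×[6,9], reject
17. q=(27,0) nearest=1 d=24 new=(7,0) → blocked by [5,11]×[1,3], reject
18. q=(10,3) nearest=1 d=7 new=(7,3) → blocked by [5,11]×[1,3], reject
19. q=(20,12) nearest=1 d=17 new=(7,8) → blocked by [4,9]×[6,9], reject
20. q=(3,8) nearest=2 d=3 new=(3,8) → add node 3 parent=2 cost=8
21. q=(11,8) nearest=1 d=8 new=(7,8) → blocked by [4,9]×[6,9], reject
22. q=(12,14) nearest=2 d=9 new=(7,9) → blocked by [4,9]×[6,9], reject
23. q=(21,11) nearest=1 d=18 new=(7,8) → blocked by [4,9]×[6,9], reject
24. q=(9,12) nearest=3 d=6 new=(7,12) → blocked by [4,9]×[6,9], reject
25. q=(0,13) nearest=3 d=5 new=(0,12) → add node 4 parent=3 cost=12
26. q=(1,3) nearest=1 d=2 new=(1,3) → add node 5 parent=1 cost=6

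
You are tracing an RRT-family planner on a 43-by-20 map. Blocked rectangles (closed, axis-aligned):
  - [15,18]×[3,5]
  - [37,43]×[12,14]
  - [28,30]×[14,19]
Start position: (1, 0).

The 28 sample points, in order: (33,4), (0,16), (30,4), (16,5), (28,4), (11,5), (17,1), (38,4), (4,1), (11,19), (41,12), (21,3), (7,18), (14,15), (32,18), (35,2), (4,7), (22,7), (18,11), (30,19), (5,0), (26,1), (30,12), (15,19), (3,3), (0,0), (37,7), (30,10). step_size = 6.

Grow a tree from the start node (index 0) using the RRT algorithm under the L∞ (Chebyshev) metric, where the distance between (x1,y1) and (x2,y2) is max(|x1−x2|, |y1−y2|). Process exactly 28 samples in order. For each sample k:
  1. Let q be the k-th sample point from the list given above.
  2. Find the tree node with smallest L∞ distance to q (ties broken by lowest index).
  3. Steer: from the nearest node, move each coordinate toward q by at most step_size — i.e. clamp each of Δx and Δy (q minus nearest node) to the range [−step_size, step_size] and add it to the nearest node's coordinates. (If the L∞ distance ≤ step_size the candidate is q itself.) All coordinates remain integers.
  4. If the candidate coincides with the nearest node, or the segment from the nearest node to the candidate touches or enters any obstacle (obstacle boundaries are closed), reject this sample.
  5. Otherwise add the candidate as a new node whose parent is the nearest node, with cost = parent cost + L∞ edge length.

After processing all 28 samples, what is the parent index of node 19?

Parent of node 19: 6

1. q=(33,4) nearest=0 d=32 new=(7,4) → add node 1 parent=0 cost=6
2. q=(0,16) nearest=1 d=12 new=(1,10) → add node 2 parent=1 cost=12
3. q=(30,4) nearest=1 d=23 new=(13,4) → add node 3 parent=1 cost=12
4. q=(16,5) nearest=3 d=3 new=(16,5) → blocked by [15,18]×[3,5], reject
5. q=(28,4) nearest=3 d=15 new=(19,4) → blocked by [15,18]×[3,5], reject
6. q=(11,5) nearest=3 d=2 new=(11,5) → add node 4 parent=3 cost=14
7. q=(17,1) nearest=3 d=4 new=(17,1) → add node 5 parent=3 cost=16
8. q=(38,4) nearest=5 d=21 new=(23,4) → add node 6 parent=5 cost=22
9. q=(4,1) nearest=0 d=3 new=(4,1) → add node 7 parent=0 cost=3
10. q=(11,19) nearest=2 d=10 new=(7,16) → add node 8 parent=2 cost=18
11. q=(41,12) nearest=6 d=18 new=(29,10) → add node 9 parent=6 cost=28
12. q=(21,3) nearest=6 d=2 new=(21,3) → add node 10 parent=6 cost=24
13. q=(7,18) nearest=8 d=2 new=(7,18) → add node 11 parent=8 cost=20
14. q=(14,15) nearest=8 d=7 new=(13,15) → add node 12 parent=8 cost=24
15. q=(32,18) nearest=9 d=8 new=(32,16) → add node 13 parent=9 cost=34
16. q=(35,2) nearest=9 d=8 new=(35,4) → add node 14 parent=9 cost=34
17. q=(4,7) nearest=1 d=3 new=(4,7) → add node 15 parent=1 cost=9
18. q=(22,7) nearest=6 d=3 new=(22,7) → add node 16 parent=6 cost=25
19. q=(18,11) nearest=16 d=4 new=(18,11) → add node 17 parent=16 cost=29
20. q=(30,19) nearest=13 d=3 new=(30,19) → blocked by [28,30]×[14,19], reject
21. q=(5,0) nearest=7 d=1 new=(5,0) → add node 18 parent=7 cost=4
22. q=(26,1) nearest=6 d=3 new=(26,1) → add node 19 parent=6 cost=25
23. q=(30,12) nearest=9 d=2 new=(30,12) → add node 20 parent=9 cost=30
24. q=(15,19) nearest=12 d=4 new=(15,19) → add node 21 parent=12 cost=28
25. q=(3,3) nearest=7 d=2 new=(3,3) → add node 22 parent=7 cost=5
26. q=(0,0) nearest=0 d=1 new=(0,0) → add node 23 parent=0 cost=1
27. q=(37,7) nearest=14 d=3 new=(37,7) → add node 24 parent=14 cost=37
28. q=(30,10) nearest=9 d=1 new=(30,10) → add node 25 parent=9 cost=29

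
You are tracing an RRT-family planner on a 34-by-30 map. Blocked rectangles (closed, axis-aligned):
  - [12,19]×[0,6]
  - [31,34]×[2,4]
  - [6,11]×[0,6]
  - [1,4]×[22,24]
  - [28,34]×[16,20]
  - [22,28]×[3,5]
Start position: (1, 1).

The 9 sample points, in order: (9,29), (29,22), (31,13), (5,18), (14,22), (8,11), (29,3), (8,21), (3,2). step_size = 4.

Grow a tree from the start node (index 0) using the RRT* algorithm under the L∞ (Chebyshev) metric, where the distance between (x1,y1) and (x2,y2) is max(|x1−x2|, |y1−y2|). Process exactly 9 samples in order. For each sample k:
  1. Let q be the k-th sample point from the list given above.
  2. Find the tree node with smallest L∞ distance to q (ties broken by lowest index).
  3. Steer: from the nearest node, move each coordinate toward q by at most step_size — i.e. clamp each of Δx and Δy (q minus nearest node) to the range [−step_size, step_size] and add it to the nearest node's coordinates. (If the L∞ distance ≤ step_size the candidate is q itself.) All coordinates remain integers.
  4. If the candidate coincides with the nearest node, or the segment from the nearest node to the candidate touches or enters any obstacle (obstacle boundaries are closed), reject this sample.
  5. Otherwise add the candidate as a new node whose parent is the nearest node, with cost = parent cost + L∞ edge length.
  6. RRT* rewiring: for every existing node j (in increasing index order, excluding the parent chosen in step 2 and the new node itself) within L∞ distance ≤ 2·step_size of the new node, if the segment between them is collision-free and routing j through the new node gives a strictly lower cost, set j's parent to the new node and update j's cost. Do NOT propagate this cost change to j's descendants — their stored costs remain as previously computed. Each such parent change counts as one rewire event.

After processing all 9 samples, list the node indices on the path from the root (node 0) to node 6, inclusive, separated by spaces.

1. q=(9,29) nearest=0 d=28 new=(5,5) → add node 1 parent=0 cost=4
2. q=(29,22) nearest=1 d=24 new=(9,9) → blocked by [6,11]×[0,6], reject
3. q=(31,13) nearest=1 d=26 new=(9,9) → blocked by [6,11]×[0,6], reject
4. q=(5,18) nearest=1 d=13 new=(5,9) → add node 2 parent=1 cost=8
5. q=(14,22) nearest=2 d=13 new=(9,13) → add node 3 parent=2 cost=12
6. q=(8,11) nearest=3 d=2 new=(8,11) → add node 4 parent=3 cost=14
7. q=(29,3) nearest=3 d=20 new=(13,9) → add node 5 parent=3 cost=16
8. q=(8,21) nearest=3 d=8 new=(8,17) → add node 6 parent=3 cost=16
9. q=(3,2) nearest=0 d=2 new=(3,2) → add node 7 parent=0 cost=2

Path: 0 1 2 3 6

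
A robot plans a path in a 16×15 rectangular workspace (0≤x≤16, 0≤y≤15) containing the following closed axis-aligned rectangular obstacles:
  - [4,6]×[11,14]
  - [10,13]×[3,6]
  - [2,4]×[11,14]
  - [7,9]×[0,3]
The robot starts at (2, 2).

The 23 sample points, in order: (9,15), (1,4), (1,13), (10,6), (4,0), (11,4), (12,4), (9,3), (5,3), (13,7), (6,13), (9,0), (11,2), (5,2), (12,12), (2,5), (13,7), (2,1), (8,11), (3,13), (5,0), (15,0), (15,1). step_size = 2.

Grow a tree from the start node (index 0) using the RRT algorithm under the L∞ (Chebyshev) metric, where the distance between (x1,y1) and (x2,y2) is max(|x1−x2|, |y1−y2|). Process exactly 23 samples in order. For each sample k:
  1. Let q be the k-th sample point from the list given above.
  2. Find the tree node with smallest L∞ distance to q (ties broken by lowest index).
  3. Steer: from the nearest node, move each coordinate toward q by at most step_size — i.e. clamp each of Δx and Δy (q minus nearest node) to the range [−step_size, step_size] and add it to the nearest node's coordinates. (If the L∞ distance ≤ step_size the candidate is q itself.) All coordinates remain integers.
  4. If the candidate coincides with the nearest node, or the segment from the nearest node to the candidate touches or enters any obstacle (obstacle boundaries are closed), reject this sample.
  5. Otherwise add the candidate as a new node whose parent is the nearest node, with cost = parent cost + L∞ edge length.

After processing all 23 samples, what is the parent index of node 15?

Parent of node 15: 5

1. q=(9,15) nearest=0 d=13 new=(4,4) → add node 1 parent=0 cost=2
2. q=(1,4) nearest=0 d=2 new=(1,4) → add node 2 parent=0 cost=2
3. q=(1,13) nearest=1 d=9 new=(2,6) → add node 3 parent=1 cost=4
4. q=(10,6) nearest=1 d=6 new=(6,6) → add node 4 parent=1 cost=4
5. q=(4,0) nearest=0 d=2 new=(4,0) → add node 5 parent=0 cost=2
6. q=(11,4) nearest=4 d=5 new=(8,4) → add node 6 parent=4 cost=6
7. q=(12,4) nearest=6 d=4 new=(10,4) → blocked by [10,13]×[3,6], reject
8. q=(9,3) nearest=6 d=1 new=(9,3) → blocked by [7,9]×[0,3], reject
9. q=(5,3) nearest=1 d=1 new=(5,3) → add node 7 parent=1 cost=3
10. q=(13,7) nearest=6 d=5 new=(10,6) → blocked by [10,13]×[3,6], reject
11. q=(6,13) nearest=3 d=7 new=(4,8) → add node 8 parent=3 cost=6
12. q=(9,0) nearest=6 d=4 new=(9,2) → blocked by [7,9]×[0,3], reject
13. q=(11,2) nearest=6 d=3 new=(10,2) → blocked by [7,9]×[0,3], reject
14. q=(5,2) nearest=7 d=1 new=(5,2) → add node 9 parent=7 cost=4
15. q=(12,12) nearest=4 d=6 new=(8,8) → add node 10 parent=4 cost=6
16. q=(2,5) nearest=2 d=1 new=(2,5) → add node 11 parent=2 cost=3
17. q=(13,7) nearest=6 d=5 new=(10,6) → blocked by [10,13]×[3,6], reject
18. q=(2,1) nearest=0 d=1 new=(2,1) → add node 12 parent=0 cost=1
19. q=(8,11) nearest=10 d=3 new=(8,10) → add node 13 parent=10 cost=8
20. q=(3,13) nearest=8 d=5 new=(3,10) → add node 14 parent=8 cost=8
21. q=(5,0) nearest=5 d=1 new=(5,0) → add node 15 parent=5 cost=3
22. q=(15,0) nearest=6 d=7 new=(10,2) → blocked by [7,9]×[0,3], reject
23. q=(15,1) nearest=6 d=7 new=(10,2) → blocked by [7,9]×[0,3], reject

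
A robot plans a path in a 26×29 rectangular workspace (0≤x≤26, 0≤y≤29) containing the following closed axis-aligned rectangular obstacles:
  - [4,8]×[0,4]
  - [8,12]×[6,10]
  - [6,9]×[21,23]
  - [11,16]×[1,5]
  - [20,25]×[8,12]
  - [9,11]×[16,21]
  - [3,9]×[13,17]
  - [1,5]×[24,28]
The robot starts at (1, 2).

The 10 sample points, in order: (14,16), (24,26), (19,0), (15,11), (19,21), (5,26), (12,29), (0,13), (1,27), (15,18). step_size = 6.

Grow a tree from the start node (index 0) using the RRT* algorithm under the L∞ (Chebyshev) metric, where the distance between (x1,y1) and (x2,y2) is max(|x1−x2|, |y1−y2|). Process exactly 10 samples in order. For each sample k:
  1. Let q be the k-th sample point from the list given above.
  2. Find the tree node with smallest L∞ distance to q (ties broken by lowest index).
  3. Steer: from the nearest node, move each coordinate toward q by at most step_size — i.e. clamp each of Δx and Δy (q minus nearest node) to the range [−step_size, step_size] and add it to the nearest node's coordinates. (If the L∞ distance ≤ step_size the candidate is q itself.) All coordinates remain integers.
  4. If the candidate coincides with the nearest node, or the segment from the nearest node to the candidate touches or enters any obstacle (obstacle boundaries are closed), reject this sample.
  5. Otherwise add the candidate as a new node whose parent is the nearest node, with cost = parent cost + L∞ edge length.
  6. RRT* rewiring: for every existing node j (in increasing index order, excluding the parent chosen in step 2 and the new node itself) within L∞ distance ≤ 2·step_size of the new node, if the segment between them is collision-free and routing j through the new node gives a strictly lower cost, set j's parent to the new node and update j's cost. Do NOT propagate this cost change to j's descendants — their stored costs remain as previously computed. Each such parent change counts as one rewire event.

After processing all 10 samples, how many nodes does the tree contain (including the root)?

1. q=(14,16) nearest=0 d=14 new=(7,8) → add node 1 parent=0 cost=6
2. q=(24,26) nearest=1 d=18 new=(13,14) → blocked by [8,12]×[6,10], reject
3. q=(19,0) nearest=1 d=12 new=(13,2) → blocked by [8,12]×[6,10], reject
4. q=(15,11) nearest=1 d=8 new=(13,11) → blocked by [8,12]×[6,10], reject
5. q=(19,21) nearest=1 d=13 new=(13,14) → blocked by [8,12]×[6,10], reject
6. q=(5,26) nearest=1 d=18 new=(5,14) → blocked by [3,9]×[13,17], reject
7. q=(12,29) nearest=1 d=21 new=(12,14) → blocked by [8,12]×[6,10], reject
8. q=(0,13) nearest=1 d=7 new=(1,13) → add node 2 parent=1 cost=12
9. q=(1,27) nearest=2 d=14 new=(1,19) → add node 3 parent=2 cost=18
10. q=(15,18) nearest=1 d=10 new=(13,14) → blocked by [8,12]×[6,10], reject

Node count: 4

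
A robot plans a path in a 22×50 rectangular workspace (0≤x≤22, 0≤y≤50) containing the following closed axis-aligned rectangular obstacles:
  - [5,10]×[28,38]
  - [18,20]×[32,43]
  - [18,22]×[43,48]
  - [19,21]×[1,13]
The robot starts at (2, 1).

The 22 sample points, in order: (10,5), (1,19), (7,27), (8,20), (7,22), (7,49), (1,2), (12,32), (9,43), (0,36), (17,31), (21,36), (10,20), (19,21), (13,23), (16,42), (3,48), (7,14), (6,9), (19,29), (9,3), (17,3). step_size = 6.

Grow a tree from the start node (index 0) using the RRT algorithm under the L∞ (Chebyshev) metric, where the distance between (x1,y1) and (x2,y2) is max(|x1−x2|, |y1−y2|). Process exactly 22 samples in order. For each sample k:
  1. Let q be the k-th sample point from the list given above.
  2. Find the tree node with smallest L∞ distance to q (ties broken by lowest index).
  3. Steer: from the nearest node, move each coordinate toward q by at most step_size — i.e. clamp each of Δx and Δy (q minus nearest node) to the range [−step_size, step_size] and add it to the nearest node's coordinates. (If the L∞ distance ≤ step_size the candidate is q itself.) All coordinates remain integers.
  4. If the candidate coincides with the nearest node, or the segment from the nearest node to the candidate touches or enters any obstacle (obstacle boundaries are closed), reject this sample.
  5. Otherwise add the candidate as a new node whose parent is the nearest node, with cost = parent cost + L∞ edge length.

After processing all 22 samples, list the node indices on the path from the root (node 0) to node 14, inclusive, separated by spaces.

Path: 0 1 2 3 14

1. q=(10,5) nearest=0 d=8 new=(8,5) → add node 1 parent=0 cost=6
2. q=(1,19) nearest=1 d=14 new=(2,11) → add node 2 parent=1 cost=12
3. q=(7,27) nearest=2 d=16 new=(7,17) → add node 3 parent=2 cost=18
4. q=(8,20) nearest=3 d=3 new=(8,20) → add node 4 parent=3 cost=21
5. q=(7,22) nearest=4 d=2 new=(7,22) → add node 5 parent=4 cost=23
6. q=(7,49) nearest=5 d=27 new=(7,28) → blocked by [5,10]×[28,38], reject
7. q=(1,2) nearest=0 d=1 new=(1,2) → add node 6 parent=0 cost=1
8. q=(12,32) nearest=5 d=10 new=(12,28) → add node 7 parent=5 cost=29
9. q=(9,43) nearest=7 d=15 new=(9,34) → blocked by [5,10]×[28,38], reject
10. q=(0,36) nearest=7 d=12 new=(6,34) → blocked by [5,10]×[28,38], reject
11. q=(17,31) nearest=7 d=5 new=(17,31) → add node 8 parent=7 cost=34
12. q=(21,36) nearest=8 d=5 new=(21,36) → blocked by [18,20]×[32,43], reject
13. q=(10,20) nearest=4 d=2 new=(10,20) → add node 9 parent=4 cost=23
14. q=(19,21) nearest=7 d=7 new=(18,22) → add node 10 parent=7 cost=35
15. q=(13,23) nearest=9 d=3 new=(13,23) → add node 11 parent=9 cost=26
16. q=(16,42) nearest=8 d=11 new=(16,37) → add node 12 parent=8 cost=40
17. q=(3,48) nearest=12 d=13 new=(10,43) → add node 13 parent=12 cost=46
18. q=(7,14) nearest=3 d=3 new=(7,14) → add node 14 parent=3 cost=21
19. q=(6,9) nearest=1 d=4 new=(6,9) → add node 15 parent=1 cost=10
20. q=(19,29) nearest=8 d=2 new=(19,29) → add node 16 parent=8 cost=36
21. q=(9,3) nearest=1 d=2 new=(9,3) → add node 17 parent=1 cost=8
22. q=(17,3) nearest=17 d=8 new=(15,3) → add node 18 parent=17 cost=14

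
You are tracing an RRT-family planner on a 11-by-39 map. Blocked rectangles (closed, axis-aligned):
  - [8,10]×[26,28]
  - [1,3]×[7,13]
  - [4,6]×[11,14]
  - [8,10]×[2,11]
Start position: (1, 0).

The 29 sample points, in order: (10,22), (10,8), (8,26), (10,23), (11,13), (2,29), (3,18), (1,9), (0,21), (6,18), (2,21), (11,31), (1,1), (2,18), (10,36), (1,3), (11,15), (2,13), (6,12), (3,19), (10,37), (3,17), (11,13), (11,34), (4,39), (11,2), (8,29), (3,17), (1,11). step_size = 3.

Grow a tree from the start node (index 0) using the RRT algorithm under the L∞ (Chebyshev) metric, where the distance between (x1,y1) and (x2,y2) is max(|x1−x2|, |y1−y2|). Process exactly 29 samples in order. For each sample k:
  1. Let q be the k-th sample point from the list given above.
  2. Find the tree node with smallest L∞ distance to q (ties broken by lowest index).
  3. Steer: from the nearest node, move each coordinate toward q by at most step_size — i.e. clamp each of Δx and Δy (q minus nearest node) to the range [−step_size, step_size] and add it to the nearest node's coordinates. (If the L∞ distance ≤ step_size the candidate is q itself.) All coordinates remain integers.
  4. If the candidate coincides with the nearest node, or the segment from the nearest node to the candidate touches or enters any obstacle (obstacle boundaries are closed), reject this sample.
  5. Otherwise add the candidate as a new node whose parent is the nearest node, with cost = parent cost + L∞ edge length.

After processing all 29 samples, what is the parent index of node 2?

1. q=(10,22) nearest=0 d=22 new=(4,3) → add node 1 parent=0 cost=3
2. q=(10,8) nearest=1 d=6 new=(7,6) → add node 2 parent=1 cost=6
3. q=(8,26) nearest=2 d=20 new=(8,9) → blocked by [8,10]×[2,11], reject
4. q=(10,23) nearest=2 d=17 new=(10,9) → blocked by [8,10]×[2,11], reject
5. q=(11,13) nearest=2 d=7 new=(10,9) → blocked by [8,10]×[2,11], reject
6. q=(2,29) nearest=2 d=23 new=(4,9) → add node 3 parent=2 cost=9
7. q=(3,18) nearest=3 d=9 new=(3,12) → blocked by [1,3]×[7,13], reject
8. q=(1,9) nearest=3 d=3 new=(1,9) → blocked by [1,3]×[7,13], reject
9. q=(0,21) nearest=3 d=12 new=(1,12) → blocked by [1,3]×[7,13], reject
10. q=(6,18) nearest=3 d=9 new=(6,12) → blocked by [4,6]×[11,14], reject
11. q=(2,21) nearest=3 d=12 new=(2,12) → blocked by [1,3]×[7,13], reject
12. q=(11,31) nearest=3 d=22 new=(7,12) → blocked by [4,6]×[11,14], reject
13. q=(1,1) nearest=0 d=1 new=(1,1) → add node 4 parent=0 cost=1
14. q=(2,18) nearest=3 d=9 new=(2,12) → blocked by [1,3]×[7,13], reject
15. q=(10,36) nearest=3 d=27 new=(7,12) → blocked by [4,6]×[11,14], reject
16. q=(1,3) nearest=4 d=2 new=(1,3) → add node 5 parent=4 cost=3
17. q=(11,15) nearest=3 d=7 new=(7,12) → blocked by [4,6]×[11,14], reject
18. q=(2,13) nearest=3 d=4 new=(2,12) → blocked by [1,3]×[7,13], reject
19. q=(6,12) nearest=3 d=3 new=(6,12) → blocked by [4,6]×[11,14], reject
20. q=(3,19) nearest=3 d=10 new=(3,12) → blocked by [1,3]×[7,13], reject
21. q=(10,37) nearest=3 d=28 new=(7,12) → blocked by [4,6]×[11,14], reject
22. q=(3,17) nearest=3 d=8 new=(3,12) → blocked by [1,3]×[7,13], reject
23. q=(11,13) nearest=2 d=7 new=(10,9) → blocked by [8,10]×[2,11], reject
24. q=(11,34) nearest=3 d=25 new=(7,12) → blocked by [4,6]×[11,14], reject
25. q=(4,39) nearest=3 d=30 new=(4,12) → blocked by [4,6]×[11,14], reject
26. q=(11,2) nearest=2 d=4 new=(10,3) → blocked by [8,10]×[2,11], reject
27. q=(8,29) nearest=3 d=20 new=(7,12) → blocked by [4,6]×[11,14], reject
28. q=(3,17) nearest=3 d=8 new=(3,12) → blocked by [1,3]×[7,13], reject
29. q=(1,11) nearest=3 d=3 new=(1,11) → blocked by [1,3]×[7,13], reject

Parent of node 2: 1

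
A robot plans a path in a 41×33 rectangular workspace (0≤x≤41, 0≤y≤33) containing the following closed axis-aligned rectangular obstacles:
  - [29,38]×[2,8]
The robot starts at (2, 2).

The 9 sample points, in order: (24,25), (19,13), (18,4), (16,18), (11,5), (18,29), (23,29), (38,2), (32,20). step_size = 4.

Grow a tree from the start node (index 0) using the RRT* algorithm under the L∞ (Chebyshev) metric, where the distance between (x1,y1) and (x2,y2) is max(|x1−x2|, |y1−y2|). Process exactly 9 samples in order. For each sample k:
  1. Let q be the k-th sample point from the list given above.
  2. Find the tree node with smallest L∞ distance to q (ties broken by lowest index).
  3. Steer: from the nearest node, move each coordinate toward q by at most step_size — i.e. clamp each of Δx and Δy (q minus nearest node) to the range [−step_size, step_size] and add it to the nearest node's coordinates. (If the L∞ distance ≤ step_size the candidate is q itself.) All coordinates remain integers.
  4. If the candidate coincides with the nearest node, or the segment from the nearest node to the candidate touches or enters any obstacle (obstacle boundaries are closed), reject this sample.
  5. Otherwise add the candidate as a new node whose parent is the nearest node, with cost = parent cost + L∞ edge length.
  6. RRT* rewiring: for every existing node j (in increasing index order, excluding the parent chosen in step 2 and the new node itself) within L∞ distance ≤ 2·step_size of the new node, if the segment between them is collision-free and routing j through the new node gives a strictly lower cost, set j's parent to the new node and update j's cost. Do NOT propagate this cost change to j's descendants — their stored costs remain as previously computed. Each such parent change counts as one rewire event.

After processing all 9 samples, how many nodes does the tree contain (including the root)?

Node count: 10

1. q=(24,25) nearest=0 d=23 new=(6,6) → add node 1 parent=0 cost=4
2. q=(19,13) nearest=1 d=13 new=(10,10) → add node 2 parent=1 cost=8
3. q=(18,4) nearest=2 d=8 new=(14,6) → add node 3 parent=2 cost=12
4. q=(16,18) nearest=2 d=8 new=(14,14) → add node 4 parent=2 cost=12
5. q=(11,5) nearest=3 d=3 new=(11,5) → add node 5 parent=3 cost=15
6. q=(18,29) nearest=4 d=15 new=(18,18) → add node 6 parent=4 cost=16
7. q=(23,29) nearest=6 d=11 new=(22,22) → add node 7 parent=6 cost=20
8. q=(38,2) nearest=6 d=20 new=(22,14) → add node 8 parent=6 cost=20
9. q=(32,20) nearest=7 d=10 new=(26,20) → add node 9 parent=7 cost=24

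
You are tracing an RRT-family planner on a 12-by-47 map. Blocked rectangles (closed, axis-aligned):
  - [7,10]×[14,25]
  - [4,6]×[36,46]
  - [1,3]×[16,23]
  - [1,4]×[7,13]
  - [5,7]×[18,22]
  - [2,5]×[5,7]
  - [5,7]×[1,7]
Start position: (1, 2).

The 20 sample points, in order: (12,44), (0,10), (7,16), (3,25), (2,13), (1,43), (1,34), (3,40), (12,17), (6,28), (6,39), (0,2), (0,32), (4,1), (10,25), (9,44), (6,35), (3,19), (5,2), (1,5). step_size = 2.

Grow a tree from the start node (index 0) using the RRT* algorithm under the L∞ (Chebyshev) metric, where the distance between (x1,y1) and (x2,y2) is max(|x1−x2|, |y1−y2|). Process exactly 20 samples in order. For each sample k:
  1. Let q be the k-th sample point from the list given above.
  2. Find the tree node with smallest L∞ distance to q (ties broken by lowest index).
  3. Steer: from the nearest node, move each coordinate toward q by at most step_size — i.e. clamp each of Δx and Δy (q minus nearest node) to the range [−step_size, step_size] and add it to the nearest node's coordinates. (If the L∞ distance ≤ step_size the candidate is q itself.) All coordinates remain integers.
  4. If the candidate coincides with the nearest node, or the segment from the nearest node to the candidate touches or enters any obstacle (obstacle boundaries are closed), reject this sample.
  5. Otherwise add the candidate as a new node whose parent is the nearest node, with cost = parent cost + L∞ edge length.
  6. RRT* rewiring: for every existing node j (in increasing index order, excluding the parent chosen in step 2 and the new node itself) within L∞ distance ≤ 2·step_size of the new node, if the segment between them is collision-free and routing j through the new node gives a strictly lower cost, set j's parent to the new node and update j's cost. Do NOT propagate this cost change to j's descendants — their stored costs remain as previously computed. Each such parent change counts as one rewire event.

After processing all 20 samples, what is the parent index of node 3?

Parent of node 3: 0

1. q=(12,44) nearest=0 d=42 new=(3,4) → add node 1 parent=0 cost=2
2. q=(0,10) nearest=1 d=6 new=(1,6) → blocked by [2,5]×[5,7], reject
3. q=(7,16) nearest=1 d=12 new=(5,6) → blocked by [2,5]×[5,7], reject
4. q=(3,25) nearest=1 d=21 new=(3,6) → blocked by [2,5]×[5,7], reject
5. q=(2,13) nearest=1 d=9 new=(2,6) → blocked by [2,5]×[5,7], reject
6. q=(1,43) nearest=1 d=39 new=(1,6) → blocked by [2,5]×[5,7], reject
7. q=(1,34) nearest=1 d=30 new=(1,6) → blocked by [2,5]×[5,7], reject
8. q=(3,40) nearest=1 d=36 new=(3,6) → blocked by [2,5]×[5,7], reject
9. q=(12,17) nearest=1 d=13 new=(5,6) → blocked by [2,5]×[5,7], reject
10. q=(6,28) nearest=1 d=24 new=(5,6) → blocked by [2,5]×[5,7], reject
11. q=(6,39) nearest=1 d=35 new=(5,6) → blocked by [2,5]×[5,7], reject
12. q=(0,2) nearest=0 d=1 new=(0,2) → add node 2 parent=0 cost=1
13. q=(0,32) nearest=1 d=28 new=(1,6) → blocked by [2,5]×[5,7], reject
14. q=(4,1) nearest=0 d=3 new=(3,1) → add node 3 parent=0 cost=2
15. q=(10,25) nearest=1 d=21 new=(5,6) → blocked by [2,5]×[5,7], reject
16. q=(9,44) nearest=1 d=40 new=(5,6) → blocked by [2,5]×[5,7], reject
17. q=(6,35) nearest=1 d=31 new=(5,6) → blocked by [2,5]×[5,7], reject
18. q=(3,19) nearest=1 d=15 new=(3,6) → blocked by [2,5]×[5,7], reject
19. q=(5,2) nearest=1 d=2 new=(5,2) → blocked by [5,7]×[1,7], reject
20. q=(1,5) nearest=1 d=2 new=(1,5) → add node 4 parent=1 cost=4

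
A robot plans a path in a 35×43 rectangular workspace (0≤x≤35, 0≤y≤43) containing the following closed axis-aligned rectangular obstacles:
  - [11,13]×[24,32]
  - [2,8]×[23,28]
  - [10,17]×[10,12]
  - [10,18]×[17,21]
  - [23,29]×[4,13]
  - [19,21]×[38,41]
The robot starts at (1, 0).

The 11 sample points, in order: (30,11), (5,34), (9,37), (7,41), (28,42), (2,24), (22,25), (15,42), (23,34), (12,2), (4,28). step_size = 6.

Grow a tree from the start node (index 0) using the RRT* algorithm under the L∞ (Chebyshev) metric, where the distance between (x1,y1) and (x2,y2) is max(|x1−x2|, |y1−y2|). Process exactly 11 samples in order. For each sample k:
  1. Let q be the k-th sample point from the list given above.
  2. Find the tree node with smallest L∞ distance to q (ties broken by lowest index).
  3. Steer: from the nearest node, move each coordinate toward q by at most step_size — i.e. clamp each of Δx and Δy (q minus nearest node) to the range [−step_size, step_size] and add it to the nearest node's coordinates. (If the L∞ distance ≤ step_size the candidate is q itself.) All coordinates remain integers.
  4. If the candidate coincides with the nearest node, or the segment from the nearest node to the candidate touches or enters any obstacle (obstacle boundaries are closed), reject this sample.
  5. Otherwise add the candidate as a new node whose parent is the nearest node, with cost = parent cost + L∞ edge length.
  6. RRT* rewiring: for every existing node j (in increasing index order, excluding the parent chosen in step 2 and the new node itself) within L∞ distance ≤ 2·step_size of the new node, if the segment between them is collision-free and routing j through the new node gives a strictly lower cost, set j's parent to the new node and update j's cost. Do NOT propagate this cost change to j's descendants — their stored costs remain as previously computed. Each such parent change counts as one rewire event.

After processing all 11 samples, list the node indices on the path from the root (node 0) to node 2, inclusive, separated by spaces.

Path: 0 1 2

1. q=(30,11) nearest=0 d=29 new=(7,6) → add node 1 parent=0 cost=6
2. q=(5,34) nearest=1 d=28 new=(5,12) → add node 2 parent=1 cost=12
3. q=(9,37) nearest=2 d=25 new=(9,18) → add node 3 parent=2 cost=18
4. q=(7,41) nearest=3 d=23 new=(7,24) → blocked by [2,8]×[23,28], reject
5. q=(28,42) nearest=3 d=24 new=(15,24) → blocked by [10,18]×[17,21], reject
6. q=(2,24) nearest=3 d=7 new=(3,24) → blocked by [2,8]×[23,28], reject
7. q=(22,25) nearest=3 d=13 new=(15,24) → blocked by [10,18]×[17,21], reject
8. q=(15,42) nearest=3 d=24 new=(15,24) → blocked by [10,18]×[17,21], reject
9. q=(23,34) nearest=3 d=16 new=(15,24) → blocked by [10,18]×[17,21], reject
10. q=(12,2) nearest=1 d=5 new=(12,2) → add node 4 parent=1 cost=11
11. q=(4,28) nearest=3 d=10 new=(4,24) → blocked by [2,8]×[23,28], reject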